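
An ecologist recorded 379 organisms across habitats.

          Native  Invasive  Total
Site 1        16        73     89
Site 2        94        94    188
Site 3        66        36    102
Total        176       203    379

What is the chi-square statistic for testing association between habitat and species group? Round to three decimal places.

43.627

Grand total N = 379.
Expected counts (row total × column total / N):
  Site 1, Native: 89×176/379 = 41.3298
  Site 1, Invasive: 89×203/379 = 47.6702
  Site 2, Native: 188×176/379 = 87.3034
  Site 2, Invasive: 188×203/379 = 100.6966
  Site 3, Native: 102×176/379 = 47.3668
  Site 3, Invasive: 102×203/379 = 54.6332
Contributions (O − E)²/E:
  (16 − 41.3298)²/41.3298 = 15.5239
  (73 − 47.6702)²/47.6702 = 13.4591
  (94 − 87.3034)²/87.3034 = 0.5137
  (94 − 100.6966)²/100.6966 = 0.4453
  (66 − 47.3668)²/47.3668 = 7.3299
  (36 − 54.6332)²/54.6332 = 6.3550
χ² = 15.5239 + 13.4591 + 0.5137 + 0.4453 + 7.3299 + 6.3550 = 43.627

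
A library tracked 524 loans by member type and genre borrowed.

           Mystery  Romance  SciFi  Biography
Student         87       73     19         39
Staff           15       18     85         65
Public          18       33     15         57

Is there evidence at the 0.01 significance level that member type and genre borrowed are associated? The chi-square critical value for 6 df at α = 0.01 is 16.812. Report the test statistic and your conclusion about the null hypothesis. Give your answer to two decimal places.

165.69; reject H₀

Row totals: 218, 183, 123. Column totals: 120, 124, 119, 161. Grand total N = 524.
Expected counts (row total × column total / N):
  Student, Mystery: 218×120/524 = 49.9237
  Student, Romance: 218×124/524 = 51.5878
  Student, SciFi: 218×119/524 = 49.5076
  Student, Biography: 218×161/524 = 66.9809
  Staff, Mystery: 183×120/524 = 41.9084
  Staff, Romance: 183×124/524 = 43.3053
  Staff, SciFi: 183×119/524 = 41.5592
  Staff, Biography: 183×161/524 = 56.2271
  Public, Mystery: 123×120/524 = 28.1679
  Public, Romance: 123×124/524 = 29.1069
  Public, SciFi: 123×119/524 = 27.9332
  Public, Biography: 123×161/524 = 37.7920
Contributions (O − E)²/E:
  (87 − 49.9237)²/49.9237 = 27.5351
  (73 − 51.5878)²/51.5878 = 8.8874
  (19 − 49.5076)²/49.5076 = 18.7994
  (39 − 66.9809)²/66.9809 = 11.6889
  (15 − 41.9084)²/41.9084 = 17.2773
  (18 − 43.3053)²/43.3053 = 14.7871
  (85 − 41.5592)²/41.5592 = 45.4076
  (65 − 56.2271)²/56.2271 = 1.3688
  (18 − 28.1679)²/28.1679 = 3.6704
  (33 − 29.1069)²/29.1069 = 0.5207
  (15 − 27.9332)²/27.9332 = 5.9881
  (57 − 37.7920)²/37.7920 = 9.7626
χ² = 27.5351 + 8.8874 + 18.7994 + 11.6889 + 17.2773 + 14.7871 + 45.4076 + 1.3688 + 3.6704 + 0.5207 + 5.9881 + 9.7626 = 165.69
df = (3−1)(4−1) = 6. Since 165.69 > 16.812, reject the null hypothesis of independence at α = 0.01.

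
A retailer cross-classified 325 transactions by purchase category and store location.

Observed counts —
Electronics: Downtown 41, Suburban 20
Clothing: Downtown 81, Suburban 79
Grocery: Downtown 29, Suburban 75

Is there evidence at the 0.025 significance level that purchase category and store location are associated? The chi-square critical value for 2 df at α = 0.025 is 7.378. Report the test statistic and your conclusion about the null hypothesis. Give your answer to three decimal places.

Row totals: 61, 160, 104. Column totals: 151, 174. Grand total N = 325.
Expected counts (row total × column total / N):
  Electronics, Downtown: 61×151/325 = 28.3415
  Electronics, Suburban: 61×174/325 = 32.6585
  Clothing, Downtown: 160×151/325 = 74.3385
  Clothing, Suburban: 160×174/325 = 85.6615
  Grocery, Downtown: 104×151/325 = 48.3200
  Grocery, Suburban: 104×174/325 = 55.6800
Contributions (O − E)²/E:
  (41 − 28.3415)²/28.3415 = 5.6538
  (20 − 32.6585)²/32.6585 = 4.9065
  (81 − 74.3385)²/74.3385 = 0.5969
  (79 − 85.6615)²/85.6615 = 0.5180
  (29 − 48.3200)²/48.3200 = 7.7248
  (75 − 55.6800)²/55.6800 = 6.7037
χ² = 5.6538 + 4.9065 + 0.5969 + 0.5180 + 7.7248 + 6.7037 = 26.104
df = (3−1)(2−1) = 2. Since 26.104 > 7.378, reject the null hypothesis of independence at α = 0.025.

26.104; reject H₀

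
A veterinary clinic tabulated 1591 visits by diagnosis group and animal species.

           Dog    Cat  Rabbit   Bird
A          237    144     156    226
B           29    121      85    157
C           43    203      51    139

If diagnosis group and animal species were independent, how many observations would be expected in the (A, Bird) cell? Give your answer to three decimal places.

Row total (A) = 763; column total (Bird) = 522; grand total N = 1591.
Expected count = (row total × column total) / N = 763 × 522 / 1591 = 250.337.

250.337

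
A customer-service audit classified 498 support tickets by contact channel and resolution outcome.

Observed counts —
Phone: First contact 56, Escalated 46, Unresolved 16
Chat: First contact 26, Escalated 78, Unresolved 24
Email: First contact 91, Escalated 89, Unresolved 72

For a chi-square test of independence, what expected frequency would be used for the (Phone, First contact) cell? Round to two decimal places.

Row total (Phone) = 118; column total (First contact) = 173; grand total N = 498.
Expected count = (row total × column total) / N = 118 × 173 / 498 = 40.99.

40.99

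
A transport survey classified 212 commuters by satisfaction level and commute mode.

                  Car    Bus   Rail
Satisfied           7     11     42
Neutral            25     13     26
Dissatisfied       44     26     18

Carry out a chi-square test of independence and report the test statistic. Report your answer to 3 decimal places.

Row totals: 60, 64, 88. Column totals: 76, 50, 86. Grand total N = 212.
Expected counts (row total × column total / N):
  Satisfied, Car: 60×76/212 = 21.50943
  Satisfied, Bus: 60×50/212 = 14.15094
  Satisfied, Rail: 60×86/212 = 24.33962
  Neutral, Car: 64×76/212 = 22.94340
  Neutral, Bus: 64×50/212 = 15.09434
  Neutral, Rail: 64×86/212 = 25.96226
  Dissatisfied, Car: 88×76/212 = 31.54717
  Dissatisfied, Bus: 88×50/212 = 20.75472
  Dissatisfied, Rail: 88×86/212 = 35.69811
Contributions (O − E)²/E:
  (7 − 21.50943)²/21.50943 = 9.7875
  (11 − 14.15094)²/14.15094 = 0.7016
  (42 − 24.33962)²/24.33962 = 12.8140
  (25 − 22.94340)²/22.94340 = 0.1843
  (13 − 15.09434)²/15.09434 = 0.2906
  (26 − 25.96226)²/25.96226 = 0.0001
  (44 − 31.54717)²/31.54717 = 4.9156
  (26 − 20.75472)²/20.75472 = 1.3256
  (18 − 35.69811)²/35.69811 = 8.7742
χ² = 9.7875 + 0.7016 + 12.8140 + 0.1843 + 0.2906 + 0.0001 + 4.9156 + 1.3256 + 8.7742 = 38.794

38.794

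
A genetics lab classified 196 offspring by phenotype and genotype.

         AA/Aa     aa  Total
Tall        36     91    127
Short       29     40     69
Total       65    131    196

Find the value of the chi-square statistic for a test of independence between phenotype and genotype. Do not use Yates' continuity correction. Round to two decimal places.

3.78

Grand total N = 196.
Expected counts (row total × column total / N):
  Tall, AA/Aa: 127×65/196 = 42.117
  Tall, aa: 127×131/196 = 84.883
  Short, AA/Aa: 69×65/196 = 22.883
  Short, aa: 69×131/196 = 46.117
Contributions (O − E)²/E:
  (36 − 42.117)²/42.117 = 0.8884
  (91 − 84.883)²/84.883 = 0.4408
  (29 − 22.883)²/22.883 = 1.6352
  (40 − 46.117)²/46.117 = 0.8114
χ² = 0.8884 + 0.4408 + 1.6352 + 0.8114 = 3.78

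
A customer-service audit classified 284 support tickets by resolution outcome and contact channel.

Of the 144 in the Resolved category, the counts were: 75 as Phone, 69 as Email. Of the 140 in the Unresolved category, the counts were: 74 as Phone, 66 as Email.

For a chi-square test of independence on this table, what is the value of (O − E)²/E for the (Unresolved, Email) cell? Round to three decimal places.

0.005

Row total (Unresolved) = 140; column total (Email) = 135; N = 284.
Expected count E = 140 × 135 / 284 = 66.5493.
Contribution = (O − E)²/E = (66 − 66.5493)² / 66.5493 = 0.005.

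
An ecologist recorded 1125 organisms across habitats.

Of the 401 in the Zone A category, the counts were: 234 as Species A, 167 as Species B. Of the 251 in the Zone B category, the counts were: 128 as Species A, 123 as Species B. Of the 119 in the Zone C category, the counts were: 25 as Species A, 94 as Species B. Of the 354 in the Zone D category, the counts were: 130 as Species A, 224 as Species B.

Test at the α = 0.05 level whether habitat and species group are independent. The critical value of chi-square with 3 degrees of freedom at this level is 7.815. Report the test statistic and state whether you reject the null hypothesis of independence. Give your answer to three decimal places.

Row totals: 401, 251, 119, 354. Column totals: 517, 608. Grand total N = 1125.
Expected counts (row total × column total / N):
  Zone A, Species A: 401×517/1125 = 184.2818
  Zone A, Species B: 401×608/1125 = 216.7182
  Zone B, Species A: 251×517/1125 = 115.3484
  Zone B, Species B: 251×608/1125 = 135.6516
  Zone C, Species A: 119×517/1125 = 54.6871
  Zone C, Species B: 119×608/1125 = 64.3129
  Zone D, Species A: 354×517/1125 = 162.6827
  Zone D, Species B: 354×608/1125 = 191.3173
Contributions (O − E)²/E:
  (234 − 184.2818)²/184.2818 = 13.4137
  (167 − 216.7182)²/216.7182 = 11.4061
  (128 − 115.3484)²/115.3484 = 1.3876
  (123 − 135.6516)²/135.6516 = 1.1800
  (25 − 54.6871)²/54.6871 = 16.1158
  (94 − 64.3129)²/64.3129 = 13.7037
  (130 − 162.6827)²/162.6827 = 6.5659
  (224 − 191.3173)²/191.3173 = 5.5832
χ² = 13.4137 + 11.4061 + 1.3876 + 1.1800 + 16.1158 + 13.7037 + 6.5659 + 5.5832 = 69.356
df = (4−1)(2−1) = 3. Since 69.356 > 7.815, reject the null hypothesis of independence at α = 0.05.

69.356; reject H₀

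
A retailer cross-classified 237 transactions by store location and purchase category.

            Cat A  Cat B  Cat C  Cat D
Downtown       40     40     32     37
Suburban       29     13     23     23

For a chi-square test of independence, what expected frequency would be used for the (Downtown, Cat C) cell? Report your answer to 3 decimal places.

Row total (Downtown) = 149; column total (Cat C) = 55; grand total N = 237.
Expected count = (row total × column total) / N = 149 × 55 / 237 = 34.578.

34.578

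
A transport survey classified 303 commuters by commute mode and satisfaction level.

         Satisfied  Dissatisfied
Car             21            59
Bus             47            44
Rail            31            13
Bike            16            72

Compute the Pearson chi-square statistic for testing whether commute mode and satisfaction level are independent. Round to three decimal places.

Row totals: 80, 91, 44, 88. Column totals: 115, 188. Grand total N = 303.
Expected counts (row total × column total / N):
  Car, Satisfied: 80×115/303 = 30.36304
  Car, Dissatisfied: 80×188/303 = 49.63696
  Bus, Satisfied: 91×115/303 = 34.53795
  Bus, Dissatisfied: 91×188/303 = 56.46205
  Rail, Satisfied: 44×115/303 = 16.69967
  Rail, Dissatisfied: 44×188/303 = 27.30033
  Bike, Satisfied: 88×115/303 = 33.39934
  Bike, Dissatisfied: 88×188/303 = 54.60066
Contributions (O − E)²/E:
  (21 − 30.36304)²/30.36304 = 2.8873
  (59 − 49.63696)²/49.63696 = 1.7662
  (47 − 34.53795)²/34.53795 = 4.4966
  (44 − 56.46205)²/56.46205 = 2.7506
  (31 − 16.69967)²/16.69967 = 12.2457
  (13 − 27.30033)²/27.30033 = 7.4907
  (16 − 33.39934)²/33.39934 = 9.0642
  (72 − 54.60066)²/54.60066 = 5.5446
χ² = 2.8873 + 1.7662 + 4.4966 + 2.7506 + 12.2457 + 7.4907 + 9.0642 + 5.5446 = 46.246

46.246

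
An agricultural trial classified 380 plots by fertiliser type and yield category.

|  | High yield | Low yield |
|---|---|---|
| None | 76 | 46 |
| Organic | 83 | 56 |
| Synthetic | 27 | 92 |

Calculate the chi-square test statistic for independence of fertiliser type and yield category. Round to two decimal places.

Row totals: 122, 139, 119. Column totals: 186, 194. Grand total N = 380.
Expected counts (row total × column total / N):
  None, High yield: 122×186/380 = 59.716
  None, Low yield: 122×194/380 = 62.284
  Organic, High yield: 139×186/380 = 68.037
  Organic, Low yield: 139×194/380 = 70.963
  Synthetic, High yield: 119×186/380 = 58.247
  Synthetic, Low yield: 119×194/380 = 60.753
Contributions (O − E)²/E:
  (76 − 59.716)²/59.716 = 4.4405
  (46 − 62.284)²/62.284 = 4.2574
  (83 − 68.037)²/68.037 = 3.2907
  (56 − 70.963)²/70.963 = 3.1550
  (27 − 58.247)²/58.247 = 16.7627
  (92 − 60.753)²/60.753 = 16.0712
χ² = 4.4405 + 4.2574 + 3.2907 + 3.1550 + 16.7627 + 16.0712 = 47.98

47.98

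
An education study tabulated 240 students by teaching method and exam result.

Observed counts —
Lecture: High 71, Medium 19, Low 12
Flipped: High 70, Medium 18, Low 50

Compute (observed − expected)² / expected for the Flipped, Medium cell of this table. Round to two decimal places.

0.50

Row total (Flipped) = 138; column total (Medium) = 37; N = 240.
Expected count E = 138 × 37 / 240 = 21.275.
Contribution = (O − E)²/E = (18 − 21.275)² / 21.275 = 0.50.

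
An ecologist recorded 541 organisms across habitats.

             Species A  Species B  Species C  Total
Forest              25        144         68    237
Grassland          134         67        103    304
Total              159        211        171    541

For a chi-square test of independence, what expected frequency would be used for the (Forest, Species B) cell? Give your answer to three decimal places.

92.434

Row total (Forest) = 237; column total (Species B) = 211; grand total N = 541.
Expected count = (row total × column total) / N = 237 × 211 / 541 = 92.434.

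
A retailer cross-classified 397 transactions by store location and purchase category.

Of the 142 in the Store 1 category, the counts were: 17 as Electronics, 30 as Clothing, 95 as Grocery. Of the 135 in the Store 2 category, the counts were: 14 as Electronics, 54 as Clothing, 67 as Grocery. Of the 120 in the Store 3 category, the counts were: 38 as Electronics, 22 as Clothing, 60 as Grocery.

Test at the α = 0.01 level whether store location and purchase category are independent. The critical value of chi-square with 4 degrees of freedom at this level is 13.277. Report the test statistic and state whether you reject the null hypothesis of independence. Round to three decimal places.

38.810; reject H₀

Row totals: 142, 135, 120. Column totals: 69, 106, 222. Grand total N = 397.
Expected counts (row total × column total / N):
  Store 1, Electronics: 142×69/397 = 24.68010
  Store 1, Clothing: 142×106/397 = 37.91436
  Store 1, Grocery: 142×222/397 = 79.40554
  Store 2, Electronics: 135×69/397 = 23.46348
  Store 2, Clothing: 135×106/397 = 36.04534
  Store 2, Grocery: 135×222/397 = 75.49118
  Store 3, Electronics: 120×69/397 = 20.85642
  Store 3, Clothing: 120×106/397 = 32.04030
  Store 3, Grocery: 120×222/397 = 67.10327
Contributions (O − E)²/E:
  (17 − 24.68010)²/24.68010 = 2.3899
  (30 − 37.91436)²/37.91436 = 1.6521
  (95 − 79.40554)²/79.40554 = 3.0626
  (14 − 23.46348)²/23.46348 = 3.8169
  (54 − 36.04534)²/36.04534 = 8.9435
  (67 − 75.49118)²/75.49118 = 0.9551
  (38 − 20.85642)²/20.85642 = 14.0917
  (22 − 32.04030)²/32.04030 = 3.1463
  (60 − 67.10327)²/67.10327 = 0.7519
χ² = 2.3899 + 1.6521 + 3.0626 + 3.8169 + 8.9435 + 0.9551 + 14.0917 + 3.1463 + 0.7519 = 38.810
df = (3−1)(3−1) = 4. Since 38.810 > 13.277, reject the null hypothesis of independence at α = 0.01.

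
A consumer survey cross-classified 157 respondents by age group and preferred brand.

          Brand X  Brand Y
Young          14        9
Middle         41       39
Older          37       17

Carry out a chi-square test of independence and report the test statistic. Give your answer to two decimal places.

4.02

Row totals: 23, 80, 54. Column totals: 92, 65. Grand total N = 157.
Expected counts (row total × column total / N):
  Young, Brand X: 23×92/157 = 13.478
  Young, Brand Y: 23×65/157 = 9.522
  Middle, Brand X: 80×92/157 = 46.879
  Middle, Brand Y: 80×65/157 = 33.121
  Older, Brand X: 54×92/157 = 31.643
  Older, Brand Y: 54×65/157 = 22.357
Contributions (O − E)²/E:
  (14 − 13.478)²/13.478 = 0.0202
  (9 − 9.522)²/9.522 = 0.0286
  (41 − 46.879)²/46.879 = 0.7373
  (39 − 33.121)²/33.121 = 1.0435
  (37 − 31.643)²/31.643 = 0.9069
  (17 − 22.357)²/22.357 = 1.2836
χ² = 0.0202 + 0.0286 + 0.7373 + 1.0435 + 0.9069 + 1.2836 = 4.02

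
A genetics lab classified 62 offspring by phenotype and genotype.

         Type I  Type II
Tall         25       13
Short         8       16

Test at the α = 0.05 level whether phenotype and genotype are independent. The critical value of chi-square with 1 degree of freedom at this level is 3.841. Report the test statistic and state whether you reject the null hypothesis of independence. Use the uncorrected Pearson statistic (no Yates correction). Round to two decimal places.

6.22; reject H₀

Row totals: 38, 24. Column totals: 33, 29. Grand total N = 62.
Expected counts (row total × column total / N):
  Tall, Type I: 38×33/62 = 20.226
  Tall, Type II: 38×29/62 = 17.774
  Short, Type I: 24×33/62 = 12.774
  Short, Type II: 24×29/62 = 11.226
Contributions (O − E)²/E:
  (25 − 20.226)²/20.226 = 1.1268
  (13 − 17.774)²/17.774 = 1.2823
  (8 − 12.774)²/12.774 = 1.7842
  (16 − 11.226)²/11.226 = 2.0302
χ² = 1.1268 + 1.2823 + 1.7842 + 2.0302 = 6.22
df = (2−1)(2−1) = 1. Since 6.22 > 3.841, reject the null hypothesis of independence at α = 0.05.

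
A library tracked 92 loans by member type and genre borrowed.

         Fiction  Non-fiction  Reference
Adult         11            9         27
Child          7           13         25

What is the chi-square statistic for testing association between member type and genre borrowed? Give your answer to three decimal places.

1.650

Row totals: 47, 45. Column totals: 18, 22, 52. Grand total N = 92.
Expected counts (row total × column total / N):
  Adult, Fiction: 47×18/92 = 9.1957
  Adult, Non-fiction: 47×22/92 = 11.2391
  Adult, Reference: 47×52/92 = 26.5652
  Child, Fiction: 45×18/92 = 8.8043
  Child, Non-fiction: 45×22/92 = 10.7609
  Child, Reference: 45×52/92 = 25.4348
Contributions (O − E)²/E:
  (11 − 9.1957)²/9.1957 = 0.3540
  (9 − 11.2391)²/11.2391 = 0.4461
  (27 − 26.5652)²/26.5652 = 0.0071
  (7 − 8.8043)²/8.8043 = 0.3698
  (13 − 10.7609)²/10.7609 = 0.4659
  (25 − 25.4348)²/25.4348 = 0.0074
χ² = 0.3540 + 0.4461 + 0.0071 + 0.3698 + 0.4659 + 0.0074 = 1.650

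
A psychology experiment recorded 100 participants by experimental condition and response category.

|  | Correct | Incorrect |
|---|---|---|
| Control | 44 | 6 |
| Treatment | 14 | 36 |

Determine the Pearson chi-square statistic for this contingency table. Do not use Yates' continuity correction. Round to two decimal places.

Row totals: 50, 50. Column totals: 58, 42. Grand total N = 100.
Expected counts (row total × column total / N):
  Control, Correct: 50×58/100 = 29.000
  Control, Incorrect: 50×42/100 = 21.000
  Treatment, Correct: 50×58/100 = 29.000
  Treatment, Incorrect: 50×42/100 = 21.000
Contributions (O − E)²/E:
  (44 − 29.000)²/29.000 = 7.7586
  (6 − 21.000)²/21.000 = 10.7143
  (14 − 29.000)²/29.000 = 7.7586
  (36 − 21.000)²/21.000 = 10.7143
χ² = 7.7586 + 10.7143 + 7.7586 + 10.7143 = 36.95

36.95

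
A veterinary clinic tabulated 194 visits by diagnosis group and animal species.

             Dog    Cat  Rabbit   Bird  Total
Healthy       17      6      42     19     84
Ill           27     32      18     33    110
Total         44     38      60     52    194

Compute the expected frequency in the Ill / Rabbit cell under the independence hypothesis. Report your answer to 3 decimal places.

Row total (Ill) = 110; column total (Rabbit) = 60; grand total N = 194.
Expected count = (row total × column total) / N = 110 × 60 / 194 = 34.021.

34.021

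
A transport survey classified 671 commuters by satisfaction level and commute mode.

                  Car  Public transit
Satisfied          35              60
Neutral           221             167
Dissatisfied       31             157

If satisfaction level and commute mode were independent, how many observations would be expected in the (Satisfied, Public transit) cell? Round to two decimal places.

Row total (Satisfied) = 95; column total (Public transit) = 384; grand total N = 671.
Expected count = (row total × column total) / N = 95 × 384 / 671 = 54.37.

54.37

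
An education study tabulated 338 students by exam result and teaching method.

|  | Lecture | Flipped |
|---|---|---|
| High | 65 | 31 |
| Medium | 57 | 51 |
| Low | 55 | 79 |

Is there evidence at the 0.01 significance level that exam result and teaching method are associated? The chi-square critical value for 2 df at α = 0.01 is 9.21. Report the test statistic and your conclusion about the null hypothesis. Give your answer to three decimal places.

Row totals: 96, 108, 134. Column totals: 177, 161. Grand total N = 338.
Expected counts (row total × column total / N):
  High, Lecture: 96×177/338 = 50.2722
  High, Flipped: 96×161/338 = 45.7278
  Medium, Lecture: 108×177/338 = 56.5562
  Medium, Flipped: 108×161/338 = 51.4438
  Low, Lecture: 134×177/338 = 70.1716
  Low, Flipped: 134×161/338 = 63.8284
Contributions (O − E)²/E:
  (65 − 50.2722)²/50.2722 = 4.3147
  (31 − 45.7278)²/45.7278 = 4.7435
  (57 − 56.5562)²/56.5562 = 0.0035
  (51 − 51.4438)²/51.4438 = 0.0038
  (55 − 70.1716)²/70.1716 = 3.2802
  (79 − 63.8284)²/63.8284 = 3.6062
χ² = 4.3147 + 4.7435 + 0.0035 + 0.0038 + 3.2802 + 3.6062 = 15.952
df = (3−1)(2−1) = 2. Since 15.952 > 9.21, reject the null hypothesis of independence at α = 0.01.

15.952; reject H₀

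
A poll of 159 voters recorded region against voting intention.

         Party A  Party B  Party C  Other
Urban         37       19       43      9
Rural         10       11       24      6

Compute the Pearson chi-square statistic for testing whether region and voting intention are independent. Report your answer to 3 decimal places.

Row totals: 108, 51. Column totals: 47, 30, 67, 15. Grand total N = 159.
Expected counts (row total × column total / N):
  Urban, Party A: 108×47/159 = 31.9245
  Urban, Party B: 108×30/159 = 20.3774
  Urban, Party C: 108×67/159 = 45.5094
  Urban, Other: 108×15/159 = 10.1887
  Rural, Party A: 51×47/159 = 15.0755
  Rural, Party B: 51×30/159 = 9.6226
  Rural, Party C: 51×67/159 = 21.4906
  Rural, Other: 51×15/159 = 4.8113
Contributions (O − E)²/E:
  (37 − 31.9245)²/31.9245 = 0.8069
  (19 − 20.3774)²/20.3774 = 0.0931
  (43 − 45.5094)²/45.5094 = 0.1384
  (9 − 10.1887)²/10.1887 = 0.1387
  (10 − 15.0755)²/15.0755 = 1.7088
  (11 − 9.6226)²/9.6226 = 0.1972
  (24 − 21.4906)²/21.4906 = 0.2930
  (6 − 4.8113)²/4.8113 = 0.2937
χ² = 0.8069 + 0.0931 + 0.1384 + 0.1387 + 1.7088 + 0.1972 + 0.2930 + 0.2937 = 3.670

3.670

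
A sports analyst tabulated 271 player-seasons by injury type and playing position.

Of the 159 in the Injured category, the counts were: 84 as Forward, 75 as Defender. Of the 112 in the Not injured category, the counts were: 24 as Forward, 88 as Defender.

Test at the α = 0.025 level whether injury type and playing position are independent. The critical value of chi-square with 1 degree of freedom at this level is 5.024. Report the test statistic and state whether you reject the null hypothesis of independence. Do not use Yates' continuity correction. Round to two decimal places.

Row totals: 159, 112. Column totals: 108, 163. Grand total N = 271.
Expected counts (row total × column total / N):
  Injured, Forward: 159×108/271 = 63.365
  Injured, Defender: 159×163/271 = 95.635
  Not injured, Forward: 112×108/271 = 44.635
  Not injured, Defender: 112×163/271 = 67.365
Contributions (O − E)²/E:
  (84 − 63.365)²/63.365 = 6.7198
  (75 − 95.635)²/95.635 = 4.4524
  (24 − 44.635)²/44.635 = 9.5397
  (88 − 67.365)²/67.365 = 6.3208
χ² = 6.7198 + 4.4524 + 9.5397 + 6.3208 = 27.03
df = (2−1)(2−1) = 1. Since 27.03 > 5.024, reject the null hypothesis of independence at α = 0.025.

27.03; reject H₀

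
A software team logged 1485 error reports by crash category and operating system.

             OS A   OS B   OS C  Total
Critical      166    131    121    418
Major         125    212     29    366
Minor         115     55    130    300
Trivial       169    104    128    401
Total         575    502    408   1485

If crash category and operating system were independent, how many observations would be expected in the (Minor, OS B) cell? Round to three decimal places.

101.414

Row total (Minor) = 300; column total (OS B) = 502; grand total N = 1485.
Expected count = (row total × column total) / N = 300 × 502 / 1485 = 101.414.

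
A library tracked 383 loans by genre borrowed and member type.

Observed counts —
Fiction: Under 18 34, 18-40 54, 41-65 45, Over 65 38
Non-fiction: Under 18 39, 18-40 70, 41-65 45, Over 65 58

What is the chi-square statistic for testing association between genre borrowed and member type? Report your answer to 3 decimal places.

Row totals: 171, 212. Column totals: 73, 124, 90, 96. Grand total N = 383.
Expected counts (row total × column total / N):
  Fiction, Under 18: 171×73/383 = 32.59269
  Fiction, 18-40: 171×124/383 = 55.36292
  Fiction, 41-65: 171×90/383 = 40.18277
  Fiction, Over 65: 171×96/383 = 42.86162
  Non-fiction, Under 18: 212×73/383 = 40.40731
  Non-fiction, 18-40: 212×124/383 = 68.63708
  Non-fiction, 41-65: 212×90/383 = 49.81723
  Non-fiction, Over 65: 212×96/383 = 53.13838
Contributions (O − E)²/E:
  (34 − 32.59269)²/32.59269 = 0.0608
  (54 − 55.36292)²/55.36292 = 0.0336
  (45 − 40.18277)²/40.18277 = 0.5775
  (38 − 42.86162)²/42.86162 = 0.5514
  (39 − 40.40731)²/40.40731 = 0.0490
  (70 − 68.63708)²/68.63708 = 0.0271
  (45 − 49.81723)²/49.81723 = 0.4658
  (58 − 53.13838)²/53.13838 = 0.4448
χ² = 0.0608 + 0.0336 + 0.5775 + 0.5514 + 0.0490 + 0.0271 + 0.4658 + 0.4448 = 2.210

2.210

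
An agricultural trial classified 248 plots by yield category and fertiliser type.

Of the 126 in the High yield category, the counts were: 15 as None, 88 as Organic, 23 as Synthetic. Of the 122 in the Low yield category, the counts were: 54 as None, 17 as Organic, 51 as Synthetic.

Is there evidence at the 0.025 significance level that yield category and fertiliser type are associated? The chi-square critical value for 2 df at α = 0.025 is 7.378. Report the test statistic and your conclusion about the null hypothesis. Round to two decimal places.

Row totals: 126, 122. Column totals: 69, 105, 74. Grand total N = 248.
Expected counts (row total × column total / N):
  High yield, None: 126×69/248 = 35.056
  High yield, Organic: 126×105/248 = 53.347
  High yield, Synthetic: 126×74/248 = 37.597
  Low yield, None: 122×69/248 = 33.944
  Low yield, Organic: 122×105/248 = 51.653
  Low yield, Synthetic: 122×74/248 = 36.403
Contributions (O − E)²/E:
  (15 − 35.056)²/35.056 = 11.4743
  (88 − 53.347)²/53.347 = 22.5098
  (23 − 37.597)²/37.597 = 5.6673
  (54 − 33.944)²/33.944 = 11.8502
  (17 − 51.653)²/51.653 = 23.2480
  (51 − 36.403)²/36.403 = 5.8532
χ² = 11.4743 + 22.5098 + 5.6673 + 11.8502 + 23.2480 + 5.8532 = 80.60
df = (2−1)(3−1) = 2. Since 80.60 > 7.378, reject the null hypothesis of independence at α = 0.025.

80.60; reject H₀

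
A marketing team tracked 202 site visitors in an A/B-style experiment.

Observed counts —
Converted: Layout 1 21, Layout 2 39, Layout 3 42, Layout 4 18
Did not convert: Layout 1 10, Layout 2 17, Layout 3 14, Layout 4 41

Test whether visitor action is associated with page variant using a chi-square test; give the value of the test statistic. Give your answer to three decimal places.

Row totals: 120, 82. Column totals: 31, 56, 56, 59. Grand total N = 202.
Expected counts (row total × column total / N):
  Converted, Layout 1: 120×31/202 = 18.4158
  Converted, Layout 2: 120×56/202 = 33.2673
  Converted, Layout 3: 120×56/202 = 33.2673
  Converted, Layout 4: 120×59/202 = 35.0495
  Did not convert, Layout 1: 82×31/202 = 12.5842
  Did not convert, Layout 2: 82×56/202 = 22.7327
  Did not convert, Layout 3: 82×56/202 = 22.7327
  Did not convert, Layout 4: 82×59/202 = 23.9505
Contributions (O − E)²/E:
  (21 − 18.4158)²/18.4158 = 0.3626
  (39 − 33.2673)²/33.2673 = 0.9879
  (42 − 33.2673)²/33.2673 = 2.2923
  (18 − 35.0495)²/35.0495 = 8.2936
  (10 − 12.5842)²/12.5842 = 0.5307
  (17 − 22.7327)²/22.7327 = 1.4457
  (14 − 22.7327)²/22.7327 = 3.3546
  (41 − 23.9505)²/23.9505 = 12.1369
χ² = 0.3626 + 0.9879 + 2.2923 + 8.2936 + 0.5307 + 1.4457 + 3.3546 + 12.1369 = 29.404

29.404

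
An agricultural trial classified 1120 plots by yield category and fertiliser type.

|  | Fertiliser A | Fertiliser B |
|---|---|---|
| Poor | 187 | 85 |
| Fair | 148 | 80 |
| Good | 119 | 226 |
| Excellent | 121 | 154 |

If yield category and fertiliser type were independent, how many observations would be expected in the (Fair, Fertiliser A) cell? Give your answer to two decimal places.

117.05

Row total (Fair) = 228; column total (Fertiliser A) = 575; grand total N = 1120.
Expected count = (row total × column total) / N = 228 × 575 / 1120 = 117.05.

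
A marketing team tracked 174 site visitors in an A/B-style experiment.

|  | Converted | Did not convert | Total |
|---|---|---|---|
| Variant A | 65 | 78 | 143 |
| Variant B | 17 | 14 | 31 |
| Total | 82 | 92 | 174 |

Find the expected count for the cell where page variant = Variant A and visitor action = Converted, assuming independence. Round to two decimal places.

67.39

Row total (Variant A) = 143; column total (Converted) = 82; grand total N = 174.
Expected count = (row total × column total) / N = 143 × 82 / 174 = 67.39.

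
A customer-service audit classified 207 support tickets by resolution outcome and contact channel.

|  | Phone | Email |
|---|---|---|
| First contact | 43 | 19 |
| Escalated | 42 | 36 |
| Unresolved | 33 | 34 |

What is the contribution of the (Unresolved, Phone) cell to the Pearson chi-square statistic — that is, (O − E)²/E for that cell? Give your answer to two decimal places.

0.71

Row total (Unresolved) = 67; column total (Phone) = 118; N = 207.
Expected count E = 67 × 118 / 207 = 38.193.
Contribution = (O − E)²/E = (33 − 38.193)² / 38.193 = 0.71.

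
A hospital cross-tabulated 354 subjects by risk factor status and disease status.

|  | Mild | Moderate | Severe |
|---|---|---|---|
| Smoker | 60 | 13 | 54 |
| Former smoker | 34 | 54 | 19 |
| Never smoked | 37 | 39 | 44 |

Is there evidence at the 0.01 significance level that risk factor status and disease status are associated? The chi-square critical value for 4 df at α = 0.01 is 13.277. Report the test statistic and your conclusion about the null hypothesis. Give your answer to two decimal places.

48.90; reject H₀

Row totals: 127, 107, 120. Column totals: 131, 106, 117. Grand total N = 354.
Expected counts (row total × column total / N):
  Smoker, Mild: 127×131/354 = 46.9972
  Smoker, Moderate: 127×106/354 = 38.0282
  Smoker, Severe: 127×117/354 = 41.9746
  Former smoker, Mild: 107×131/354 = 39.5960
  Former smoker, Moderate: 107×106/354 = 32.0395
  Former smoker, Severe: 107×117/354 = 35.3644
  Never smoked, Mild: 120×131/354 = 44.4068
  Never smoked, Moderate: 120×106/354 = 35.9322
  Never smoked, Severe: 120×117/354 = 39.6610
Contributions (O − E)²/E:
  (60 − 46.9972)²/46.9972 = 3.5975
  (13 − 38.0282)²/38.0282 = 16.4723
  (54 − 41.9746)²/41.9746 = 3.4452
  (34 − 39.5960)²/39.5960 = 0.7909
  (54 − 32.0395)²/32.0395 = 15.0522
  (19 − 35.3644)²/35.3644 = 7.5724
  (37 − 44.4068)²/44.4068 = 1.2354
  (39 − 35.9322)²/35.9322 = 0.2619
  (44 − 39.6610)²/39.6610 = 0.4747
χ² = 3.5975 + 16.4723 + 3.4452 + 0.7909 + 15.0522 + 7.5724 + 1.2354 + 0.2619 + 0.4747 = 48.90
df = (3−1)(3−1) = 4. Since 48.90 > 13.277, reject the null hypothesis of independence at α = 0.01.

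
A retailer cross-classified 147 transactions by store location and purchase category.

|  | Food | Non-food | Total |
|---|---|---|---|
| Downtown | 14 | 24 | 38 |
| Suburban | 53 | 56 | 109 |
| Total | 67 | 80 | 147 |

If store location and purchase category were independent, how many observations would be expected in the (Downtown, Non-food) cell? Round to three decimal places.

Row total (Downtown) = 38; column total (Non-food) = 80; grand total N = 147.
Expected count = (row total × column total) / N = 38 × 80 / 147 = 20.680.

20.680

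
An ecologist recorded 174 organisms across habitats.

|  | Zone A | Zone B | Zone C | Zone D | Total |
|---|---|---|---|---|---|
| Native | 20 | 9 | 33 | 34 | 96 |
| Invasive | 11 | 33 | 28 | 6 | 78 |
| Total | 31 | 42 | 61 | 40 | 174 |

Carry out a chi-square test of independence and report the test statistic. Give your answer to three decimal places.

Grand total N = 174.
Expected counts (row total × column total / N):
  Native, Zone A: 96×31/174 = 17.1034
  Native, Zone B: 96×42/174 = 23.1724
  Native, Zone C: 96×61/174 = 33.6552
  Native, Zone D: 96×40/174 = 22.0690
  Invasive, Zone A: 78×31/174 = 13.8966
  Invasive, Zone B: 78×42/174 = 18.8276
  Invasive, Zone C: 78×61/174 = 27.3448
  Invasive, Zone D: 78×40/174 = 17.9310
Contributions (O − E)²/E:
  (20 − 17.1034)²/17.1034 = 0.4906
  (9 − 23.1724)²/23.1724 = 8.6679
  (33 − 33.6552)²/33.6552 = 0.0128
  (34 − 22.0690)²/22.0690 = 6.4502
  (11 − 13.8966)²/13.8966 = 0.6038
  (33 − 18.8276)²/18.8276 = 10.6682
  (28 − 27.3448)²/27.3448 = 0.0157
  (6 − 17.9310)²/17.9310 = 7.9387
χ² = 0.4906 + 8.6679 + 0.0128 + 6.4502 + 0.6038 + 10.6682 + 0.0157 + 7.9387 = 34.848

34.848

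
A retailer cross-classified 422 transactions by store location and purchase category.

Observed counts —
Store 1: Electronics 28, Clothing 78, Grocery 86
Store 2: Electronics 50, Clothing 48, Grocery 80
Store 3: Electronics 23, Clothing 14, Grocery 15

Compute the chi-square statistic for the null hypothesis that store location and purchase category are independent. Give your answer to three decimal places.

25.870

Row totals: 192, 178, 52. Column totals: 101, 140, 181. Grand total N = 422.
Expected counts (row total × column total / N):
  Store 1, Electronics: 192×101/422 = 45.95261
  Store 1, Clothing: 192×140/422 = 63.69668
  Store 1, Grocery: 192×181/422 = 82.35071
  Store 2, Electronics: 178×101/422 = 42.60190
  Store 2, Clothing: 178×140/422 = 59.05213
  Store 2, Grocery: 178×181/422 = 76.34597
  Store 3, Electronics: 52×101/422 = 12.44550
  Store 3, Clothing: 52×140/422 = 17.25118
  Store 3, Grocery: 52×181/422 = 22.30332
Contributions (O − E)²/E:
  (28 − 45.95261)²/45.95261 = 7.0137
  (78 − 63.69668)²/63.69668 = 3.2119
  (86 − 82.35071)²/82.35071 = 0.1617
  (50 − 42.60190)²/42.60190 = 1.2847
  (48 − 59.05213)²/59.05213 = 2.0685
  (80 − 76.34597)²/76.34597 = 0.1749
  (23 − 12.44550)²/12.44550 = 8.9508
  (14 − 17.25118)²/17.25118 = 0.6127
  (15 − 22.30332)²/22.30332 = 2.3915
χ² = 7.0137 + 3.2119 + 0.1617 + 1.2847 + 2.0685 + 0.1749 + 8.9508 + 0.6127 + 2.3915 = 25.870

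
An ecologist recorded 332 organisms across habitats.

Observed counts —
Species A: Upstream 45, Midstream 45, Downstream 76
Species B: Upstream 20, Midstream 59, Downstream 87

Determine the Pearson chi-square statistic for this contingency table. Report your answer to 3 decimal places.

Row totals: 166, 166. Column totals: 65, 104, 163. Grand total N = 332.
Expected counts (row total × column total / N):
  Species A, Upstream: 166×65/332 = 32.5000
  Species A, Midstream: 166×104/332 = 52.0000
  Species A, Downstream: 166×163/332 = 81.5000
  Species B, Upstream: 166×65/332 = 32.5000
  Species B, Midstream: 166×104/332 = 52.0000
  Species B, Downstream: 166×163/332 = 81.5000
Contributions (O − E)²/E:
  (45 − 32.5000)²/32.5000 = 4.8077
  (45 − 52.0000)²/52.0000 = 0.9423
  (76 − 81.5000)²/81.5000 = 0.3712
  (20 − 32.5000)²/32.5000 = 4.8077
  (59 − 52.0000)²/52.0000 = 0.9423
  (87 − 81.5000)²/81.5000 = 0.3712
χ² = 4.8077 + 0.9423 + 0.3712 + 4.8077 + 0.9423 + 0.3712 = 12.242

12.242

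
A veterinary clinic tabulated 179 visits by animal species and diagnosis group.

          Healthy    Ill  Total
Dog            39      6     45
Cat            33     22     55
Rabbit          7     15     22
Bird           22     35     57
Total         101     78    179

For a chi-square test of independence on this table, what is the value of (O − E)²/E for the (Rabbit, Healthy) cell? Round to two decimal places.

2.36

Row total (Rabbit) = 22; column total (Healthy) = 101; N = 179.
Expected count E = 22 × 101 / 179 = 12.413.
Contribution = (O − E)²/E = (7 − 12.413)² / 12.413 = 2.36.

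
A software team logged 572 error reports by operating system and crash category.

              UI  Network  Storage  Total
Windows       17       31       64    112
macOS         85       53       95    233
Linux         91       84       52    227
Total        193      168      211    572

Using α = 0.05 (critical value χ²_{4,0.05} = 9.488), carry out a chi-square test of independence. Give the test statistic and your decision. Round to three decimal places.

Grand total N = 572.
Expected counts (row total × column total / N):
  Windows, UI: 112×193/572 = 37.7902
  Windows, Network: 112×168/572 = 32.8951
  Windows, Storage: 112×211/572 = 41.3147
  macOS, UI: 233×193/572 = 78.6171
  macOS, Network: 233×168/572 = 68.4336
  macOS, Storage: 233×211/572 = 85.9493
  Linux, UI: 227×193/572 = 76.5927
  Linux, Network: 227×168/572 = 66.6713
  Linux, Storage: 227×211/572 = 83.7360
Contributions (O − E)²/E:
  (17 − 37.7902)²/37.7902 = 11.4377
  (31 − 32.8951)²/32.8951 = 0.1092
  (64 − 41.3147)²/41.3147 = 12.4562
  (85 − 78.6171)²/78.6171 = 0.5182
  (53 − 68.4336)²/68.4336 = 3.4807
  (95 − 85.9493)²/85.9493 = 0.9531
  (91 − 76.5927)²/76.5927 = 2.7101
  (84 − 66.6713)²/66.6713 = 4.5039
  (52 − 83.7360)²/83.7360 = 12.0280
χ² = 11.4377 + 0.1092 + 12.4562 + 0.5182 + 3.4807 + 0.9531 + 2.7101 + 4.5039 + 12.0280 = 48.197
df = (3−1)(3−1) = 4. Since 48.197 > 9.488, reject the null hypothesis of independence at α = 0.05.

48.197; reject H₀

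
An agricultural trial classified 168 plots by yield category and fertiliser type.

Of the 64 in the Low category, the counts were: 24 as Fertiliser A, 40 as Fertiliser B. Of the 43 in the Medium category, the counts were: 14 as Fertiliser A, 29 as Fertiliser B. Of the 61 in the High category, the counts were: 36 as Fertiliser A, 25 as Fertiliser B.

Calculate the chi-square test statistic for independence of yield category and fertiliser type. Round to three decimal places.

8.962

Row totals: 64, 43, 61. Column totals: 74, 94. Grand total N = 168.
Expected counts (row total × column total / N):
  Low, Fertiliser A: 64×74/168 = 28.19048
  Low, Fertiliser B: 64×94/168 = 35.80952
  Medium, Fertiliser A: 43×74/168 = 18.94048
  Medium, Fertiliser B: 43×94/168 = 24.05952
  High, Fertiliser A: 61×74/168 = 26.86905
  High, Fertiliser B: 61×94/168 = 34.13095
Contributions (O − E)²/E:
  (24 − 28.19048)²/28.19048 = 0.6229
  (40 − 35.80952)²/35.80952 = 0.4904
  (14 − 18.94048)²/18.94048 = 1.2887
  (29 − 24.05952)²/24.05952 = 1.0145
  (36 − 26.86905)²/26.86905 = 3.1030
  (25 − 34.13095)²/34.13095 = 2.4428
χ² = 0.6229 + 0.4904 + 1.2887 + 1.0145 + 3.1030 + 2.4428 = 8.962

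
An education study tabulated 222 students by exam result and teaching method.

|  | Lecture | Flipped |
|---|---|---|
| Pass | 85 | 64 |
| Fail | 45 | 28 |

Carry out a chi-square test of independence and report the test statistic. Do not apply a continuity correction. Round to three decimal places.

0.427

Row totals: 149, 73. Column totals: 130, 92. Grand total N = 222.
Expected counts (row total × column total / N):
  Pass, Lecture: 149×130/222 = 87.2523
  Pass, Flipped: 149×92/222 = 61.7477
  Fail, Lecture: 73×130/222 = 42.7477
  Fail, Flipped: 73×92/222 = 30.2523
Contributions (O − E)²/E:
  (85 − 87.2523)²/87.2523 = 0.0581
  (64 − 61.7477)²/61.7477 = 0.0822
  (45 − 42.7477)²/42.7477 = 0.1187
  (28 − 30.2523)²/30.2523 = 0.1677
χ² = 0.0581 + 0.0822 + 0.1187 + 0.1677 = 0.427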